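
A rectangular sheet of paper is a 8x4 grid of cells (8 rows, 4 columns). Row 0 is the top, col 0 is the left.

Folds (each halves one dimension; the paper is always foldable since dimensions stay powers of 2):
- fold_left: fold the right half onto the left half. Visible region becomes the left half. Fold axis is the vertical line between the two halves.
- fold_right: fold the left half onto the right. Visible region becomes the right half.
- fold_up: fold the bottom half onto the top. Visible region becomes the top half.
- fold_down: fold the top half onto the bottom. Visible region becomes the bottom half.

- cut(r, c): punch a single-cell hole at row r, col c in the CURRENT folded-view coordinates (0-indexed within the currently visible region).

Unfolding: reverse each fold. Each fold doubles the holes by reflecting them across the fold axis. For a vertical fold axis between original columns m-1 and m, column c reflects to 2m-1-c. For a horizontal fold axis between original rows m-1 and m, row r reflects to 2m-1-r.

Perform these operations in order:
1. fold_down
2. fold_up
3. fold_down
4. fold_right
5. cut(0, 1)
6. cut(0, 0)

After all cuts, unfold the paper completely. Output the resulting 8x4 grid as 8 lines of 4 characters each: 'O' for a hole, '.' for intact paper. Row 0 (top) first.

Op 1 fold_down: fold axis h@4; visible region now rows[4,8) x cols[0,4) = 4x4
Op 2 fold_up: fold axis h@6; visible region now rows[4,6) x cols[0,4) = 2x4
Op 3 fold_down: fold axis h@5; visible region now rows[5,6) x cols[0,4) = 1x4
Op 4 fold_right: fold axis v@2; visible region now rows[5,6) x cols[2,4) = 1x2
Op 5 cut(0, 1): punch at orig (5,3); cuts so far [(5, 3)]; region rows[5,6) x cols[2,4) = 1x2
Op 6 cut(0, 0): punch at orig (5,2); cuts so far [(5, 2), (5, 3)]; region rows[5,6) x cols[2,4) = 1x2
Unfold 1 (reflect across v@2): 4 holes -> [(5, 0), (5, 1), (5, 2), (5, 3)]
Unfold 2 (reflect across h@5): 8 holes -> [(4, 0), (4, 1), (4, 2), (4, 3), (5, 0), (5, 1), (5, 2), (5, 3)]
Unfold 3 (reflect across h@6): 16 holes -> [(4, 0), (4, 1), (4, 2), (4, 3), (5, 0), (5, 1), (5, 2), (5, 3), (6, 0), (6, 1), (6, 2), (6, 3), (7, 0), (7, 1), (7, 2), (7, 3)]
Unfold 4 (reflect across h@4): 32 holes -> [(0, 0), (0, 1), (0, 2), (0, 3), (1, 0), (1, 1), (1, 2), (1, 3), (2, 0), (2, 1), (2, 2), (2, 3), (3, 0), (3, 1), (3, 2), (3, 3), (4, 0), (4, 1), (4, 2), (4, 3), (5, 0), (5, 1), (5, 2), (5, 3), (6, 0), (6, 1), (6, 2), (6, 3), (7, 0), (7, 1), (7, 2), (7, 3)]

Answer: OOOO
OOOO
OOOO
OOOO
OOOO
OOOO
OOOO
OOOO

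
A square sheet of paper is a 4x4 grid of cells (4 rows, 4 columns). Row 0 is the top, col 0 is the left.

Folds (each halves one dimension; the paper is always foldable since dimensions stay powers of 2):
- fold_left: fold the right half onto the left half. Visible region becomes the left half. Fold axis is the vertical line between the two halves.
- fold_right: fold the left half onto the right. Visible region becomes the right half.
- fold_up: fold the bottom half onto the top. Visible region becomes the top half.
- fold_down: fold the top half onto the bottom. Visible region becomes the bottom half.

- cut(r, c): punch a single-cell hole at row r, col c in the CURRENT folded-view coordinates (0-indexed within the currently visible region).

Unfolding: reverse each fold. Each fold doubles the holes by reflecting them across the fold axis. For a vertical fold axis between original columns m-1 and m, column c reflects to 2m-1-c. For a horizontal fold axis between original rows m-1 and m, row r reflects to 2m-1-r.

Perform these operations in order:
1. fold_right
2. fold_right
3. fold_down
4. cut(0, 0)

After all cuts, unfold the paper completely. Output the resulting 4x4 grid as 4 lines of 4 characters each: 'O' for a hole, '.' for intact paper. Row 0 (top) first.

Answer: ....
OOOO
OOOO
....

Derivation:
Op 1 fold_right: fold axis v@2; visible region now rows[0,4) x cols[2,4) = 4x2
Op 2 fold_right: fold axis v@3; visible region now rows[0,4) x cols[3,4) = 4x1
Op 3 fold_down: fold axis h@2; visible region now rows[2,4) x cols[3,4) = 2x1
Op 4 cut(0, 0): punch at orig (2,3); cuts so far [(2, 3)]; region rows[2,4) x cols[3,4) = 2x1
Unfold 1 (reflect across h@2): 2 holes -> [(1, 3), (2, 3)]
Unfold 2 (reflect across v@3): 4 holes -> [(1, 2), (1, 3), (2, 2), (2, 3)]
Unfold 3 (reflect across v@2): 8 holes -> [(1, 0), (1, 1), (1, 2), (1, 3), (2, 0), (2, 1), (2, 2), (2, 3)]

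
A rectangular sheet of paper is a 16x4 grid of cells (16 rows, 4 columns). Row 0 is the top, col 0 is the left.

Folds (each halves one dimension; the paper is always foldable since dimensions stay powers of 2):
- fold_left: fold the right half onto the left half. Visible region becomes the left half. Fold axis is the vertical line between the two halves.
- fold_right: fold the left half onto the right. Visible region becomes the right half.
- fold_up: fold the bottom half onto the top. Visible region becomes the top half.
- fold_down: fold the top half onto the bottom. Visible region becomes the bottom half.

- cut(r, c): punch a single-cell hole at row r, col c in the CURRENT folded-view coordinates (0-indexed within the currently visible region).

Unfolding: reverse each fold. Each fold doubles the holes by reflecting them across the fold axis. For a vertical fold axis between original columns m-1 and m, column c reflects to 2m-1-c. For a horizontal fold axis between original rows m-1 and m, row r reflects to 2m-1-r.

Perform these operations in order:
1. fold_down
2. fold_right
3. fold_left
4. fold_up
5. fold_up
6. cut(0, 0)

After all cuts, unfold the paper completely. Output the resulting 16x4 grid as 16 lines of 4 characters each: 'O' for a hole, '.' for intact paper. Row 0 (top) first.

Answer: OOOO
....
....
OOOO
OOOO
....
....
OOOO
OOOO
....
....
OOOO
OOOO
....
....
OOOO

Derivation:
Op 1 fold_down: fold axis h@8; visible region now rows[8,16) x cols[0,4) = 8x4
Op 2 fold_right: fold axis v@2; visible region now rows[8,16) x cols[2,4) = 8x2
Op 3 fold_left: fold axis v@3; visible region now rows[8,16) x cols[2,3) = 8x1
Op 4 fold_up: fold axis h@12; visible region now rows[8,12) x cols[2,3) = 4x1
Op 5 fold_up: fold axis h@10; visible region now rows[8,10) x cols[2,3) = 2x1
Op 6 cut(0, 0): punch at orig (8,2); cuts so far [(8, 2)]; region rows[8,10) x cols[2,3) = 2x1
Unfold 1 (reflect across h@10): 2 holes -> [(8, 2), (11, 2)]
Unfold 2 (reflect across h@12): 4 holes -> [(8, 2), (11, 2), (12, 2), (15, 2)]
Unfold 3 (reflect across v@3): 8 holes -> [(8, 2), (8, 3), (11, 2), (11, 3), (12, 2), (12, 3), (15, 2), (15, 3)]
Unfold 4 (reflect across v@2): 16 holes -> [(8, 0), (8, 1), (8, 2), (8, 3), (11, 0), (11, 1), (11, 2), (11, 3), (12, 0), (12, 1), (12, 2), (12, 3), (15, 0), (15, 1), (15, 2), (15, 3)]
Unfold 5 (reflect across h@8): 32 holes -> [(0, 0), (0, 1), (0, 2), (0, 3), (3, 0), (3, 1), (3, 2), (3, 3), (4, 0), (4, 1), (4, 2), (4, 3), (7, 0), (7, 1), (7, 2), (7, 3), (8, 0), (8, 1), (8, 2), (8, 3), (11, 0), (11, 1), (11, 2), (11, 3), (12, 0), (12, 1), (12, 2), (12, 3), (15, 0), (15, 1), (15, 2), (15, 3)]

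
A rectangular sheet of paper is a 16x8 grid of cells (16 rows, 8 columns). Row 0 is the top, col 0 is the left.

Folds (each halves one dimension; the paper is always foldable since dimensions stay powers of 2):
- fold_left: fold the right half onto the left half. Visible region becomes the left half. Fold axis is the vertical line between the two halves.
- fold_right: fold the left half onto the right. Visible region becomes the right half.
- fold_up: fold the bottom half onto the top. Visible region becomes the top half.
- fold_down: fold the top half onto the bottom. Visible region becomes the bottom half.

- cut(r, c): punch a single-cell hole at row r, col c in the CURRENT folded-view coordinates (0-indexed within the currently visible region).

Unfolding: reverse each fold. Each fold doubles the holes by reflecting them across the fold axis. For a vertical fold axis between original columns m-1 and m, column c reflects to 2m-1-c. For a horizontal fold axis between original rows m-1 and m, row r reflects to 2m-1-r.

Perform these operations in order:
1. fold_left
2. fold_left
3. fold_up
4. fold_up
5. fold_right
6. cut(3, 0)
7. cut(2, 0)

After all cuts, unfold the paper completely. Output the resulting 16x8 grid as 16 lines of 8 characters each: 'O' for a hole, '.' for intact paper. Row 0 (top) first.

Op 1 fold_left: fold axis v@4; visible region now rows[0,16) x cols[0,4) = 16x4
Op 2 fold_left: fold axis v@2; visible region now rows[0,16) x cols[0,2) = 16x2
Op 3 fold_up: fold axis h@8; visible region now rows[0,8) x cols[0,2) = 8x2
Op 4 fold_up: fold axis h@4; visible region now rows[0,4) x cols[0,2) = 4x2
Op 5 fold_right: fold axis v@1; visible region now rows[0,4) x cols[1,2) = 4x1
Op 6 cut(3, 0): punch at orig (3,1); cuts so far [(3, 1)]; region rows[0,4) x cols[1,2) = 4x1
Op 7 cut(2, 0): punch at orig (2,1); cuts so far [(2, 1), (3, 1)]; region rows[0,4) x cols[1,2) = 4x1
Unfold 1 (reflect across v@1): 4 holes -> [(2, 0), (2, 1), (3, 0), (3, 1)]
Unfold 2 (reflect across h@4): 8 holes -> [(2, 0), (2, 1), (3, 0), (3, 1), (4, 0), (4, 1), (5, 0), (5, 1)]
Unfold 3 (reflect across h@8): 16 holes -> [(2, 0), (2, 1), (3, 0), (3, 1), (4, 0), (4, 1), (5, 0), (5, 1), (10, 0), (10, 1), (11, 0), (11, 1), (12, 0), (12, 1), (13, 0), (13, 1)]
Unfold 4 (reflect across v@2): 32 holes -> [(2, 0), (2, 1), (2, 2), (2, 3), (3, 0), (3, 1), (3, 2), (3, 3), (4, 0), (4, 1), (4, 2), (4, 3), (5, 0), (5, 1), (5, 2), (5, 3), (10, 0), (10, 1), (10, 2), (10, 3), (11, 0), (11, 1), (11, 2), (11, 3), (12, 0), (12, 1), (12, 2), (12, 3), (13, 0), (13, 1), (13, 2), (13, 3)]
Unfold 5 (reflect across v@4): 64 holes -> [(2, 0), (2, 1), (2, 2), (2, 3), (2, 4), (2, 5), (2, 6), (2, 7), (3, 0), (3, 1), (3, 2), (3, 3), (3, 4), (3, 5), (3, 6), (3, 7), (4, 0), (4, 1), (4, 2), (4, 3), (4, 4), (4, 5), (4, 6), (4, 7), (5, 0), (5, 1), (5, 2), (5, 3), (5, 4), (5, 5), (5, 6), (5, 7), (10, 0), (10, 1), (10, 2), (10, 3), (10, 4), (10, 5), (10, 6), (10, 7), (11, 0), (11, 1), (11, 2), (11, 3), (11, 4), (11, 5), (11, 6), (11, 7), (12, 0), (12, 1), (12, 2), (12, 3), (12, 4), (12, 5), (12, 6), (12, 7), (13, 0), (13, 1), (13, 2), (13, 3), (13, 4), (13, 5), (13, 6), (13, 7)]

Answer: ........
........
OOOOOOOO
OOOOOOOO
OOOOOOOO
OOOOOOOO
........
........
........
........
OOOOOOOO
OOOOOOOO
OOOOOOOO
OOOOOOOO
........
........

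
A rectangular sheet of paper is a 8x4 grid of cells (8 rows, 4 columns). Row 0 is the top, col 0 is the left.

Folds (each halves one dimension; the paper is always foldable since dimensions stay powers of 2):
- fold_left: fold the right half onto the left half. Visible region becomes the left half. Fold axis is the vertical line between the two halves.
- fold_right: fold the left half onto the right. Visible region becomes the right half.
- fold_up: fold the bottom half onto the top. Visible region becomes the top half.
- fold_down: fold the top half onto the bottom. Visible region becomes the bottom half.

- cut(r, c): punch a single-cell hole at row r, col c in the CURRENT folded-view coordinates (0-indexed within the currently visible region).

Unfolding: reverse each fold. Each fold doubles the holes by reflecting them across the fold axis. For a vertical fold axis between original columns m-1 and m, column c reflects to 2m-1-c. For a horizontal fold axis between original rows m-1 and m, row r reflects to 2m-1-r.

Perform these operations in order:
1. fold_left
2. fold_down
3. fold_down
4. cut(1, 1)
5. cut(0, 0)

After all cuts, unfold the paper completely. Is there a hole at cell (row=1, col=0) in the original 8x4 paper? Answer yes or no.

Answer: yes

Derivation:
Op 1 fold_left: fold axis v@2; visible region now rows[0,8) x cols[0,2) = 8x2
Op 2 fold_down: fold axis h@4; visible region now rows[4,8) x cols[0,2) = 4x2
Op 3 fold_down: fold axis h@6; visible region now rows[6,8) x cols[0,2) = 2x2
Op 4 cut(1, 1): punch at orig (7,1); cuts so far [(7, 1)]; region rows[6,8) x cols[0,2) = 2x2
Op 5 cut(0, 0): punch at orig (6,0); cuts so far [(6, 0), (7, 1)]; region rows[6,8) x cols[0,2) = 2x2
Unfold 1 (reflect across h@6): 4 holes -> [(4, 1), (5, 0), (6, 0), (7, 1)]
Unfold 2 (reflect across h@4): 8 holes -> [(0, 1), (1, 0), (2, 0), (3, 1), (4, 1), (5, 0), (6, 0), (7, 1)]
Unfold 3 (reflect across v@2): 16 holes -> [(0, 1), (0, 2), (1, 0), (1, 3), (2, 0), (2, 3), (3, 1), (3, 2), (4, 1), (4, 2), (5, 0), (5, 3), (6, 0), (6, 3), (7, 1), (7, 2)]
Holes: [(0, 1), (0, 2), (1, 0), (1, 3), (2, 0), (2, 3), (3, 1), (3, 2), (4, 1), (4, 2), (5, 0), (5, 3), (6, 0), (6, 3), (7, 1), (7, 2)]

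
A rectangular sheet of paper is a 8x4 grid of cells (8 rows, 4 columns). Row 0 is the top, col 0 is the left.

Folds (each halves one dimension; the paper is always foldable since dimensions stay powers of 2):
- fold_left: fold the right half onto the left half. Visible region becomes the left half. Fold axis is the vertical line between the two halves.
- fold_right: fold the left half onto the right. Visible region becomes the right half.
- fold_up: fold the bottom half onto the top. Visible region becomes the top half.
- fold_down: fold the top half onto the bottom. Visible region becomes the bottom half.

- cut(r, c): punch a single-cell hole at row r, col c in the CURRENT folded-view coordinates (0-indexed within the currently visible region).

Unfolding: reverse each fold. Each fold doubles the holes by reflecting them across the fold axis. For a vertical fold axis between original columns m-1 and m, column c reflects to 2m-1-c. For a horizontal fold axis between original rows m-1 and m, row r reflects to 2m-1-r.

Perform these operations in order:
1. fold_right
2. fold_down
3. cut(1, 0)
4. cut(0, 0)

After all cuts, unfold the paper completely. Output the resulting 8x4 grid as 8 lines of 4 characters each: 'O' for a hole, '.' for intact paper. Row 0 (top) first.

Answer: ....
....
.OO.
.OO.
.OO.
.OO.
....
....

Derivation:
Op 1 fold_right: fold axis v@2; visible region now rows[0,8) x cols[2,4) = 8x2
Op 2 fold_down: fold axis h@4; visible region now rows[4,8) x cols[2,4) = 4x2
Op 3 cut(1, 0): punch at orig (5,2); cuts so far [(5, 2)]; region rows[4,8) x cols[2,4) = 4x2
Op 4 cut(0, 0): punch at orig (4,2); cuts so far [(4, 2), (5, 2)]; region rows[4,8) x cols[2,4) = 4x2
Unfold 1 (reflect across h@4): 4 holes -> [(2, 2), (3, 2), (4, 2), (5, 2)]
Unfold 2 (reflect across v@2): 8 holes -> [(2, 1), (2, 2), (3, 1), (3, 2), (4, 1), (4, 2), (5, 1), (5, 2)]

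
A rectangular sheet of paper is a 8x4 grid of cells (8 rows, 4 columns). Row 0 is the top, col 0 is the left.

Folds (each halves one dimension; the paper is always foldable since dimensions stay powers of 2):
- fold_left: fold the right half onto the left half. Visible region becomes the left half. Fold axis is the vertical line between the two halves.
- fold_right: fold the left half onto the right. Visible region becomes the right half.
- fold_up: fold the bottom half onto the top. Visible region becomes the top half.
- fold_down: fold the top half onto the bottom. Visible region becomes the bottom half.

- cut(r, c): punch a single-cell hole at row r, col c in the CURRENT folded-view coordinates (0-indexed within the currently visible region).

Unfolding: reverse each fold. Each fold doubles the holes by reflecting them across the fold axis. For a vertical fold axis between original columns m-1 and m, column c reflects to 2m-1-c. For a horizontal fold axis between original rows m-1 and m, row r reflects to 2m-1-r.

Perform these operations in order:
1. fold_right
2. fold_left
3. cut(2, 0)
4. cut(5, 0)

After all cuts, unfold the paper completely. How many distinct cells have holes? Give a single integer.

Answer: 8

Derivation:
Op 1 fold_right: fold axis v@2; visible region now rows[0,8) x cols[2,4) = 8x2
Op 2 fold_left: fold axis v@3; visible region now rows[0,8) x cols[2,3) = 8x1
Op 3 cut(2, 0): punch at orig (2,2); cuts so far [(2, 2)]; region rows[0,8) x cols[2,3) = 8x1
Op 4 cut(5, 0): punch at orig (5,2); cuts so far [(2, 2), (5, 2)]; region rows[0,8) x cols[2,3) = 8x1
Unfold 1 (reflect across v@3): 4 holes -> [(2, 2), (2, 3), (5, 2), (5, 3)]
Unfold 2 (reflect across v@2): 8 holes -> [(2, 0), (2, 1), (2, 2), (2, 3), (5, 0), (5, 1), (5, 2), (5, 3)]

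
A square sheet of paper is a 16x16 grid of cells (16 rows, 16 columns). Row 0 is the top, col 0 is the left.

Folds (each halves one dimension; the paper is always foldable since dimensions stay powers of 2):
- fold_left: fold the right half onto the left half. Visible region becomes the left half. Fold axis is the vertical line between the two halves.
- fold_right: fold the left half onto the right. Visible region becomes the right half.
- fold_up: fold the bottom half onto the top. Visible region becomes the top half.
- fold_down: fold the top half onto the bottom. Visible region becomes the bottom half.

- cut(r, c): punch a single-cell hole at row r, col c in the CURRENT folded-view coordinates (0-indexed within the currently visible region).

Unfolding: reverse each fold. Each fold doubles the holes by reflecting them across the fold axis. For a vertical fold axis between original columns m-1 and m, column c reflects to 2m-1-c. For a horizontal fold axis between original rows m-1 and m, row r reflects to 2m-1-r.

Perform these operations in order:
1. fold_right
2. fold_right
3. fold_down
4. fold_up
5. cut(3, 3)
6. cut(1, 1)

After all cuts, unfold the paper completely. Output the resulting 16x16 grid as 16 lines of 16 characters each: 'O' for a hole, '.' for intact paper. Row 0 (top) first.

Answer: ................
..O..O....O..O..
................
O......OO......O
O......OO......O
................
..O..O....O..O..
................
................
..O..O....O..O..
................
O......OO......O
O......OO......O
................
..O..O....O..O..
................

Derivation:
Op 1 fold_right: fold axis v@8; visible region now rows[0,16) x cols[8,16) = 16x8
Op 2 fold_right: fold axis v@12; visible region now rows[0,16) x cols[12,16) = 16x4
Op 3 fold_down: fold axis h@8; visible region now rows[8,16) x cols[12,16) = 8x4
Op 4 fold_up: fold axis h@12; visible region now rows[8,12) x cols[12,16) = 4x4
Op 5 cut(3, 3): punch at orig (11,15); cuts so far [(11, 15)]; region rows[8,12) x cols[12,16) = 4x4
Op 6 cut(1, 1): punch at orig (9,13); cuts so far [(9, 13), (11, 15)]; region rows[8,12) x cols[12,16) = 4x4
Unfold 1 (reflect across h@12): 4 holes -> [(9, 13), (11, 15), (12, 15), (14, 13)]
Unfold 2 (reflect across h@8): 8 holes -> [(1, 13), (3, 15), (4, 15), (6, 13), (9, 13), (11, 15), (12, 15), (14, 13)]
Unfold 3 (reflect across v@12): 16 holes -> [(1, 10), (1, 13), (3, 8), (3, 15), (4, 8), (4, 15), (6, 10), (6, 13), (9, 10), (9, 13), (11, 8), (11, 15), (12, 8), (12, 15), (14, 10), (14, 13)]
Unfold 4 (reflect across v@8): 32 holes -> [(1, 2), (1, 5), (1, 10), (1, 13), (3, 0), (3, 7), (3, 8), (3, 15), (4, 0), (4, 7), (4, 8), (4, 15), (6, 2), (6, 5), (6, 10), (6, 13), (9, 2), (9, 5), (9, 10), (9, 13), (11, 0), (11, 7), (11, 8), (11, 15), (12, 0), (12, 7), (12, 8), (12, 15), (14, 2), (14, 5), (14, 10), (14, 13)]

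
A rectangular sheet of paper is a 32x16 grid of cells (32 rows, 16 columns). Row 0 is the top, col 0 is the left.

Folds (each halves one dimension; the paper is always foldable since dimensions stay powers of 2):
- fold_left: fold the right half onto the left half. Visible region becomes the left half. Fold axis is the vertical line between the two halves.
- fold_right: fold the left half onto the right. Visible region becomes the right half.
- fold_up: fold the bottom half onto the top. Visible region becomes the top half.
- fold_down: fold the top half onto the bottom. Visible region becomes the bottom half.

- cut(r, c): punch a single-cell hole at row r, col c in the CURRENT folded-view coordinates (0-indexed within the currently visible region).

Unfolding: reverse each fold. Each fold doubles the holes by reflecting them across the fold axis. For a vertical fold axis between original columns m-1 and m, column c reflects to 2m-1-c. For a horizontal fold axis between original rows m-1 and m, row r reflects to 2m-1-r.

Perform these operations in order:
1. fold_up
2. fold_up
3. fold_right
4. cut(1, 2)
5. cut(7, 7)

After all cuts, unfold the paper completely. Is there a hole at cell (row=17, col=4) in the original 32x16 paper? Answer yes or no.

Answer: no

Derivation:
Op 1 fold_up: fold axis h@16; visible region now rows[0,16) x cols[0,16) = 16x16
Op 2 fold_up: fold axis h@8; visible region now rows[0,8) x cols[0,16) = 8x16
Op 3 fold_right: fold axis v@8; visible region now rows[0,8) x cols[8,16) = 8x8
Op 4 cut(1, 2): punch at orig (1,10); cuts so far [(1, 10)]; region rows[0,8) x cols[8,16) = 8x8
Op 5 cut(7, 7): punch at orig (7,15); cuts so far [(1, 10), (7, 15)]; region rows[0,8) x cols[8,16) = 8x8
Unfold 1 (reflect across v@8): 4 holes -> [(1, 5), (1, 10), (7, 0), (7, 15)]
Unfold 2 (reflect across h@8): 8 holes -> [(1, 5), (1, 10), (7, 0), (7, 15), (8, 0), (8, 15), (14, 5), (14, 10)]
Unfold 3 (reflect across h@16): 16 holes -> [(1, 5), (1, 10), (7, 0), (7, 15), (8, 0), (8, 15), (14, 5), (14, 10), (17, 5), (17, 10), (23, 0), (23, 15), (24, 0), (24, 15), (30, 5), (30, 10)]
Holes: [(1, 5), (1, 10), (7, 0), (7, 15), (8, 0), (8, 15), (14, 5), (14, 10), (17, 5), (17, 10), (23, 0), (23, 15), (24, 0), (24, 15), (30, 5), (30, 10)]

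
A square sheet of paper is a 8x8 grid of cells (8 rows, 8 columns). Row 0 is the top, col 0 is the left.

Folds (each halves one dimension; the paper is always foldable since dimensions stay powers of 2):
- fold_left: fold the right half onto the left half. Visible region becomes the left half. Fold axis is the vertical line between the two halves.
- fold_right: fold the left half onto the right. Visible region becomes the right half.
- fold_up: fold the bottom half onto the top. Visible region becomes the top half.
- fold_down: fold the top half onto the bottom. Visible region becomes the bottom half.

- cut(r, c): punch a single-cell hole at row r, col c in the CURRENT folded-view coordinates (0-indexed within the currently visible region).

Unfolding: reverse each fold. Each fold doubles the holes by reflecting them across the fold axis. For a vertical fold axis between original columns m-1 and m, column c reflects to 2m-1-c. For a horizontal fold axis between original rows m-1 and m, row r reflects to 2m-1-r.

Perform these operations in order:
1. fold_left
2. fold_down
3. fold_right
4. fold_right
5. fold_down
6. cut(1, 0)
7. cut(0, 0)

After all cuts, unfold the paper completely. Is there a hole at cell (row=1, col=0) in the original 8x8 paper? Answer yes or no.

Answer: yes

Derivation:
Op 1 fold_left: fold axis v@4; visible region now rows[0,8) x cols[0,4) = 8x4
Op 2 fold_down: fold axis h@4; visible region now rows[4,8) x cols[0,4) = 4x4
Op 3 fold_right: fold axis v@2; visible region now rows[4,8) x cols[2,4) = 4x2
Op 4 fold_right: fold axis v@3; visible region now rows[4,8) x cols[3,4) = 4x1
Op 5 fold_down: fold axis h@6; visible region now rows[6,8) x cols[3,4) = 2x1
Op 6 cut(1, 0): punch at orig (7,3); cuts so far [(7, 3)]; region rows[6,8) x cols[3,4) = 2x1
Op 7 cut(0, 0): punch at orig (6,3); cuts so far [(6, 3), (7, 3)]; region rows[6,8) x cols[3,4) = 2x1
Unfold 1 (reflect across h@6): 4 holes -> [(4, 3), (5, 3), (6, 3), (7, 3)]
Unfold 2 (reflect across v@3): 8 holes -> [(4, 2), (4, 3), (5, 2), (5, 3), (6, 2), (6, 3), (7, 2), (7, 3)]
Unfold 3 (reflect across v@2): 16 holes -> [(4, 0), (4, 1), (4, 2), (4, 3), (5, 0), (5, 1), (5, 2), (5, 3), (6, 0), (6, 1), (6, 2), (6, 3), (7, 0), (7, 1), (7, 2), (7, 3)]
Unfold 4 (reflect across h@4): 32 holes -> [(0, 0), (0, 1), (0, 2), (0, 3), (1, 0), (1, 1), (1, 2), (1, 3), (2, 0), (2, 1), (2, 2), (2, 3), (3, 0), (3, 1), (3, 2), (3, 3), (4, 0), (4, 1), (4, 2), (4, 3), (5, 0), (5, 1), (5, 2), (5, 3), (6, 0), (6, 1), (6, 2), (6, 3), (7, 0), (7, 1), (7, 2), (7, 3)]
Unfold 5 (reflect across v@4): 64 holes -> [(0, 0), (0, 1), (0, 2), (0, 3), (0, 4), (0, 5), (0, 6), (0, 7), (1, 0), (1, 1), (1, 2), (1, 3), (1, 4), (1, 5), (1, 6), (1, 7), (2, 0), (2, 1), (2, 2), (2, 3), (2, 4), (2, 5), (2, 6), (2, 7), (3, 0), (3, 1), (3, 2), (3, 3), (3, 4), (3, 5), (3, 6), (3, 7), (4, 0), (4, 1), (4, 2), (4, 3), (4, 4), (4, 5), (4, 6), (4, 7), (5, 0), (5, 1), (5, 2), (5, 3), (5, 4), (5, 5), (5, 6), (5, 7), (6, 0), (6, 1), (6, 2), (6, 3), (6, 4), (6, 5), (6, 6), (6, 7), (7, 0), (7, 1), (7, 2), (7, 3), (7, 4), (7, 5), (7, 6), (7, 7)]
Holes: [(0, 0), (0, 1), (0, 2), (0, 3), (0, 4), (0, 5), (0, 6), (0, 7), (1, 0), (1, 1), (1, 2), (1, 3), (1, 4), (1, 5), (1, 6), (1, 7), (2, 0), (2, 1), (2, 2), (2, 3), (2, 4), (2, 5), (2, 6), (2, 7), (3, 0), (3, 1), (3, 2), (3, 3), (3, 4), (3, 5), (3, 6), (3, 7), (4, 0), (4, 1), (4, 2), (4, 3), (4, 4), (4, 5), (4, 6), (4, 7), (5, 0), (5, 1), (5, 2), (5, 3), (5, 4), (5, 5), (5, 6), (5, 7), (6, 0), (6, 1), (6, 2), (6, 3), (6, 4), (6, 5), (6, 6), (6, 7), (7, 0), (7, 1), (7, 2), (7, 3), (7, 4), (7, 5), (7, 6), (7, 7)]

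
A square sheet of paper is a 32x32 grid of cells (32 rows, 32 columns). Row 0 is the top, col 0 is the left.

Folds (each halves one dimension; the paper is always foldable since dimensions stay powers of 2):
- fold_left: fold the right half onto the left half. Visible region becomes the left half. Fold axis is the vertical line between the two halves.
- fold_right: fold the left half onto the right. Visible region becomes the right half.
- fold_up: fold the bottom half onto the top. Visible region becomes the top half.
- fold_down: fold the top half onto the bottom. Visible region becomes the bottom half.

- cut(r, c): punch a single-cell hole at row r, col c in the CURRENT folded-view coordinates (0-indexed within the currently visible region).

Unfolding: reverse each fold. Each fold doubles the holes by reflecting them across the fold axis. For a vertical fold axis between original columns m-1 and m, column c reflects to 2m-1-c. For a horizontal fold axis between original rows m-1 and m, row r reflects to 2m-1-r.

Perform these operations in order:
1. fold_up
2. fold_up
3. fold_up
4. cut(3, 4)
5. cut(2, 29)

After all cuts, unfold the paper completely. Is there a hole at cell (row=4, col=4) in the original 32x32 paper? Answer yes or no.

Op 1 fold_up: fold axis h@16; visible region now rows[0,16) x cols[0,32) = 16x32
Op 2 fold_up: fold axis h@8; visible region now rows[0,8) x cols[0,32) = 8x32
Op 3 fold_up: fold axis h@4; visible region now rows[0,4) x cols[0,32) = 4x32
Op 4 cut(3, 4): punch at orig (3,4); cuts so far [(3, 4)]; region rows[0,4) x cols[0,32) = 4x32
Op 5 cut(2, 29): punch at orig (2,29); cuts so far [(2, 29), (3, 4)]; region rows[0,4) x cols[0,32) = 4x32
Unfold 1 (reflect across h@4): 4 holes -> [(2, 29), (3, 4), (4, 4), (5, 29)]
Unfold 2 (reflect across h@8): 8 holes -> [(2, 29), (3, 4), (4, 4), (5, 29), (10, 29), (11, 4), (12, 4), (13, 29)]
Unfold 3 (reflect across h@16): 16 holes -> [(2, 29), (3, 4), (4, 4), (5, 29), (10, 29), (11, 4), (12, 4), (13, 29), (18, 29), (19, 4), (20, 4), (21, 29), (26, 29), (27, 4), (28, 4), (29, 29)]
Holes: [(2, 29), (3, 4), (4, 4), (5, 29), (10, 29), (11, 4), (12, 4), (13, 29), (18, 29), (19, 4), (20, 4), (21, 29), (26, 29), (27, 4), (28, 4), (29, 29)]

Answer: yes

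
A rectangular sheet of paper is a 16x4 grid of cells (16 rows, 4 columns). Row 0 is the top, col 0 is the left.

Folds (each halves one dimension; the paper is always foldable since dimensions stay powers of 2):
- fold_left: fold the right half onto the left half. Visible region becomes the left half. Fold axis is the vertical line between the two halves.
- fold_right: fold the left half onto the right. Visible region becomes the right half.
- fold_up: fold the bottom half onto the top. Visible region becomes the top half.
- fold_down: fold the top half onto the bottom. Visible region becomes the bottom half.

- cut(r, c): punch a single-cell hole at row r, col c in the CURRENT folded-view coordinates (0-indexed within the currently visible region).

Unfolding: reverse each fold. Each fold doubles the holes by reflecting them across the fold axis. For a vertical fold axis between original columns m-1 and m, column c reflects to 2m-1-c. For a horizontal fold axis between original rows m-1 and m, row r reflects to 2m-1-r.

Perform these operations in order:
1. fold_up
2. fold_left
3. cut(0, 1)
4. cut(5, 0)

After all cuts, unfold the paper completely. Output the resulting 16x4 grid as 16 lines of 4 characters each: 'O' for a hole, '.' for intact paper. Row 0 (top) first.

Answer: .OO.
....
....
....
....
O..O
....
....
....
....
O..O
....
....
....
....
.OO.

Derivation:
Op 1 fold_up: fold axis h@8; visible region now rows[0,8) x cols[0,4) = 8x4
Op 2 fold_left: fold axis v@2; visible region now rows[0,8) x cols[0,2) = 8x2
Op 3 cut(0, 1): punch at orig (0,1); cuts so far [(0, 1)]; region rows[0,8) x cols[0,2) = 8x2
Op 4 cut(5, 0): punch at orig (5,0); cuts so far [(0, 1), (5, 0)]; region rows[0,8) x cols[0,2) = 8x2
Unfold 1 (reflect across v@2): 4 holes -> [(0, 1), (0, 2), (5, 0), (5, 3)]
Unfold 2 (reflect across h@8): 8 holes -> [(0, 1), (0, 2), (5, 0), (5, 3), (10, 0), (10, 3), (15, 1), (15, 2)]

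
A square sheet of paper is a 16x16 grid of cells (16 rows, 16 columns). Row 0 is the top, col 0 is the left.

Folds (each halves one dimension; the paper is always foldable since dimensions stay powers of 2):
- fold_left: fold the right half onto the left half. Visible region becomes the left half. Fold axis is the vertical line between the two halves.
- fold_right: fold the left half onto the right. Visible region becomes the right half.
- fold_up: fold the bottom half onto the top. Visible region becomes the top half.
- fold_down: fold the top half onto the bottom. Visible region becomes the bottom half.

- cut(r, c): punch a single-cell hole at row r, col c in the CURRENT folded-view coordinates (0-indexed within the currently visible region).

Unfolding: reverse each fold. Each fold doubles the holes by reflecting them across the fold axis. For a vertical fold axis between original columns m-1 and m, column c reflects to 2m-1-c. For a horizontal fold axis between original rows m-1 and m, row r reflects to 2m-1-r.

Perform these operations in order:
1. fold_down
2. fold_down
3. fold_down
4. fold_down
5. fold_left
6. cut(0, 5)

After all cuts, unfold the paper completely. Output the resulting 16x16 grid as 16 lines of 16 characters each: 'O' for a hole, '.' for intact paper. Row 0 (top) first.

Op 1 fold_down: fold axis h@8; visible region now rows[8,16) x cols[0,16) = 8x16
Op 2 fold_down: fold axis h@12; visible region now rows[12,16) x cols[0,16) = 4x16
Op 3 fold_down: fold axis h@14; visible region now rows[14,16) x cols[0,16) = 2x16
Op 4 fold_down: fold axis h@15; visible region now rows[15,16) x cols[0,16) = 1x16
Op 5 fold_left: fold axis v@8; visible region now rows[15,16) x cols[0,8) = 1x8
Op 6 cut(0, 5): punch at orig (15,5); cuts so far [(15, 5)]; region rows[15,16) x cols[0,8) = 1x8
Unfold 1 (reflect across v@8): 2 holes -> [(15, 5), (15, 10)]
Unfold 2 (reflect across h@15): 4 holes -> [(14, 5), (14, 10), (15, 5), (15, 10)]
Unfold 3 (reflect across h@14): 8 holes -> [(12, 5), (12, 10), (13, 5), (13, 10), (14, 5), (14, 10), (15, 5), (15, 10)]
Unfold 4 (reflect across h@12): 16 holes -> [(8, 5), (8, 10), (9, 5), (9, 10), (10, 5), (10, 10), (11, 5), (11, 10), (12, 5), (12, 10), (13, 5), (13, 10), (14, 5), (14, 10), (15, 5), (15, 10)]
Unfold 5 (reflect across h@8): 32 holes -> [(0, 5), (0, 10), (1, 5), (1, 10), (2, 5), (2, 10), (3, 5), (3, 10), (4, 5), (4, 10), (5, 5), (5, 10), (6, 5), (6, 10), (7, 5), (7, 10), (8, 5), (8, 10), (9, 5), (9, 10), (10, 5), (10, 10), (11, 5), (11, 10), (12, 5), (12, 10), (13, 5), (13, 10), (14, 5), (14, 10), (15, 5), (15, 10)]

Answer: .....O....O.....
.....O....O.....
.....O....O.....
.....O....O.....
.....O....O.....
.....O....O.....
.....O....O.....
.....O....O.....
.....O....O.....
.....O....O.....
.....O....O.....
.....O....O.....
.....O....O.....
.....O....O.....
.....O....O.....
.....O....O.....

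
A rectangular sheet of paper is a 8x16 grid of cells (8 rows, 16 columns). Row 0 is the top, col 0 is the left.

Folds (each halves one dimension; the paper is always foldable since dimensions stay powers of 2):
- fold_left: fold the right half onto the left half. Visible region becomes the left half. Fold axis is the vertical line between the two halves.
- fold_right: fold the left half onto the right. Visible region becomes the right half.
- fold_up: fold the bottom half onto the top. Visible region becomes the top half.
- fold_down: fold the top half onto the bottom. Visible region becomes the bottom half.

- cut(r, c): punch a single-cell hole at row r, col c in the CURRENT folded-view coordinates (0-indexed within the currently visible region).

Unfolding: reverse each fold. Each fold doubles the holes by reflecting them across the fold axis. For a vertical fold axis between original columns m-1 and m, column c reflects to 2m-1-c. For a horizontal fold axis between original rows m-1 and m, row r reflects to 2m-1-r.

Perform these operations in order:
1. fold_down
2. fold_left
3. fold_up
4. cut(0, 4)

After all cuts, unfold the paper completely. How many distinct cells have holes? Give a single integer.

Op 1 fold_down: fold axis h@4; visible region now rows[4,8) x cols[0,16) = 4x16
Op 2 fold_left: fold axis v@8; visible region now rows[4,8) x cols[0,8) = 4x8
Op 3 fold_up: fold axis h@6; visible region now rows[4,6) x cols[0,8) = 2x8
Op 4 cut(0, 4): punch at orig (4,4); cuts so far [(4, 4)]; region rows[4,6) x cols[0,8) = 2x8
Unfold 1 (reflect across h@6): 2 holes -> [(4, 4), (7, 4)]
Unfold 2 (reflect across v@8): 4 holes -> [(4, 4), (4, 11), (7, 4), (7, 11)]
Unfold 3 (reflect across h@4): 8 holes -> [(0, 4), (0, 11), (3, 4), (3, 11), (4, 4), (4, 11), (7, 4), (7, 11)]

Answer: 8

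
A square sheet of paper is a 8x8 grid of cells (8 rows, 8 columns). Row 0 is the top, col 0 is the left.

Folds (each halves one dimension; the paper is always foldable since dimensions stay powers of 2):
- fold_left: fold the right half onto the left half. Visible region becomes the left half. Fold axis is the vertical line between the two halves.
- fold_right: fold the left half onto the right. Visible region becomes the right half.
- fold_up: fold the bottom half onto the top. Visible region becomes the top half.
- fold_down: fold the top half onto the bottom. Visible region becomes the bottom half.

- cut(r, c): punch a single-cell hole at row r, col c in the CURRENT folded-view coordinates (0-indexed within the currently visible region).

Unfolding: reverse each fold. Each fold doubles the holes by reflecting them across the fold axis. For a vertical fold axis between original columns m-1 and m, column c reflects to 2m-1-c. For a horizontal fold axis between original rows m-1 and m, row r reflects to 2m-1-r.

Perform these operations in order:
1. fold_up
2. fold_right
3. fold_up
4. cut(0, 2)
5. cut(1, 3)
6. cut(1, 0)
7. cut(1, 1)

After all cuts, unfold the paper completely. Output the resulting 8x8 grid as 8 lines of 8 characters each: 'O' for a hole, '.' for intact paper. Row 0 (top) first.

Op 1 fold_up: fold axis h@4; visible region now rows[0,4) x cols[0,8) = 4x8
Op 2 fold_right: fold axis v@4; visible region now rows[0,4) x cols[4,8) = 4x4
Op 3 fold_up: fold axis h@2; visible region now rows[0,2) x cols[4,8) = 2x4
Op 4 cut(0, 2): punch at orig (0,6); cuts so far [(0, 6)]; region rows[0,2) x cols[4,8) = 2x4
Op 5 cut(1, 3): punch at orig (1,7); cuts so far [(0, 6), (1, 7)]; region rows[0,2) x cols[4,8) = 2x4
Op 6 cut(1, 0): punch at orig (1,4); cuts so far [(0, 6), (1, 4), (1, 7)]; region rows[0,2) x cols[4,8) = 2x4
Op 7 cut(1, 1): punch at orig (1,5); cuts so far [(0, 6), (1, 4), (1, 5), (1, 7)]; region rows[0,2) x cols[4,8) = 2x4
Unfold 1 (reflect across h@2): 8 holes -> [(0, 6), (1, 4), (1, 5), (1, 7), (2, 4), (2, 5), (2, 7), (3, 6)]
Unfold 2 (reflect across v@4): 16 holes -> [(0, 1), (0, 6), (1, 0), (1, 2), (1, 3), (1, 4), (1, 5), (1, 7), (2, 0), (2, 2), (2, 3), (2, 4), (2, 5), (2, 7), (3, 1), (3, 6)]
Unfold 3 (reflect across h@4): 32 holes -> [(0, 1), (0, 6), (1, 0), (1, 2), (1, 3), (1, 4), (1, 5), (1, 7), (2, 0), (2, 2), (2, 3), (2, 4), (2, 5), (2, 7), (3, 1), (3, 6), (4, 1), (4, 6), (5, 0), (5, 2), (5, 3), (5, 4), (5, 5), (5, 7), (6, 0), (6, 2), (6, 3), (6, 4), (6, 5), (6, 7), (7, 1), (7, 6)]

Answer: .O....O.
O.OOOO.O
O.OOOO.O
.O....O.
.O....O.
O.OOOO.O
O.OOOO.O
.O....O.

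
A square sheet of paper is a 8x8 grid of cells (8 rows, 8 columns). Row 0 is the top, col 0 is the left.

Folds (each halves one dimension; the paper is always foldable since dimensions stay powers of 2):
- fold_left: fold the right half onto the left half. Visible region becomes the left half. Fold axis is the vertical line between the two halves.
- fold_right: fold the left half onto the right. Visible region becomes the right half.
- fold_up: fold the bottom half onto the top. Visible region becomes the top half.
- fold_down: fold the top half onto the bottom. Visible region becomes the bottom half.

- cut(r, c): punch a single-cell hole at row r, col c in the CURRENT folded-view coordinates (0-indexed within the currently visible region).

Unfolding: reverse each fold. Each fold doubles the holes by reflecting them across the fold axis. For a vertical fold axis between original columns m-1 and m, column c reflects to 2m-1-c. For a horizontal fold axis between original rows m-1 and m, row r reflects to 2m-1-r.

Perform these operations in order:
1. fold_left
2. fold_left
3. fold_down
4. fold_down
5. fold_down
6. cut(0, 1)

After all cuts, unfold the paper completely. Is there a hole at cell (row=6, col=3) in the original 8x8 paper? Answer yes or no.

Answer: no

Derivation:
Op 1 fold_left: fold axis v@4; visible region now rows[0,8) x cols[0,4) = 8x4
Op 2 fold_left: fold axis v@2; visible region now rows[0,8) x cols[0,2) = 8x2
Op 3 fold_down: fold axis h@4; visible region now rows[4,8) x cols[0,2) = 4x2
Op 4 fold_down: fold axis h@6; visible region now rows[6,8) x cols[0,2) = 2x2
Op 5 fold_down: fold axis h@7; visible region now rows[7,8) x cols[0,2) = 1x2
Op 6 cut(0, 1): punch at orig (7,1); cuts so far [(7, 1)]; region rows[7,8) x cols[0,2) = 1x2
Unfold 1 (reflect across h@7): 2 holes -> [(6, 1), (7, 1)]
Unfold 2 (reflect across h@6): 4 holes -> [(4, 1), (5, 1), (6, 1), (7, 1)]
Unfold 3 (reflect across h@4): 8 holes -> [(0, 1), (1, 1), (2, 1), (3, 1), (4, 1), (5, 1), (6, 1), (7, 1)]
Unfold 4 (reflect across v@2): 16 holes -> [(0, 1), (0, 2), (1, 1), (1, 2), (2, 1), (2, 2), (3, 1), (3, 2), (4, 1), (4, 2), (5, 1), (5, 2), (6, 1), (6, 2), (7, 1), (7, 2)]
Unfold 5 (reflect across v@4): 32 holes -> [(0, 1), (0, 2), (0, 5), (0, 6), (1, 1), (1, 2), (1, 5), (1, 6), (2, 1), (2, 2), (2, 5), (2, 6), (3, 1), (3, 2), (3, 5), (3, 6), (4, 1), (4, 2), (4, 5), (4, 6), (5, 1), (5, 2), (5, 5), (5, 6), (6, 1), (6, 2), (6, 5), (6, 6), (7, 1), (7, 2), (7, 5), (7, 6)]
Holes: [(0, 1), (0, 2), (0, 5), (0, 6), (1, 1), (1, 2), (1, 5), (1, 6), (2, 1), (2, 2), (2, 5), (2, 6), (3, 1), (3, 2), (3, 5), (3, 6), (4, 1), (4, 2), (4, 5), (4, 6), (5, 1), (5, 2), (5, 5), (5, 6), (6, 1), (6, 2), (6, 5), (6, 6), (7, 1), (7, 2), (7, 5), (7, 6)]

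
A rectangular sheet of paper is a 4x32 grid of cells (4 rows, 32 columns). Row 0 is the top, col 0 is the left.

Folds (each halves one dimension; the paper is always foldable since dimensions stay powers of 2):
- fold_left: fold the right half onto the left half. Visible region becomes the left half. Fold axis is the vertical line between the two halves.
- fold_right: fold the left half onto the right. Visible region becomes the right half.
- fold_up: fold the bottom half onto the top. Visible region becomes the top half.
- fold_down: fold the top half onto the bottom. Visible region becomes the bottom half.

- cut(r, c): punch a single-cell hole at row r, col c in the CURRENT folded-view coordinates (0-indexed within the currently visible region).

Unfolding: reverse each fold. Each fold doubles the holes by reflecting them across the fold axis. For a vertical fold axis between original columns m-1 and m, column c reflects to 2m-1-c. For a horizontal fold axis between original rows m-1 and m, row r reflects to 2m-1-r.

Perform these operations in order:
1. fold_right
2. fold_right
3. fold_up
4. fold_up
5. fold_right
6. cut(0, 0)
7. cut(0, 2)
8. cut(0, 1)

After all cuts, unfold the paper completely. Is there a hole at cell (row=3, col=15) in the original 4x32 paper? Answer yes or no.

Op 1 fold_right: fold axis v@16; visible region now rows[0,4) x cols[16,32) = 4x16
Op 2 fold_right: fold axis v@24; visible region now rows[0,4) x cols[24,32) = 4x8
Op 3 fold_up: fold axis h@2; visible region now rows[0,2) x cols[24,32) = 2x8
Op 4 fold_up: fold axis h@1; visible region now rows[0,1) x cols[24,32) = 1x8
Op 5 fold_right: fold axis v@28; visible region now rows[0,1) x cols[28,32) = 1x4
Op 6 cut(0, 0): punch at orig (0,28); cuts so far [(0, 28)]; region rows[0,1) x cols[28,32) = 1x4
Op 7 cut(0, 2): punch at orig (0,30); cuts so far [(0, 28), (0, 30)]; region rows[0,1) x cols[28,32) = 1x4
Op 8 cut(0, 1): punch at orig (0,29); cuts so far [(0, 28), (0, 29), (0, 30)]; region rows[0,1) x cols[28,32) = 1x4
Unfold 1 (reflect across v@28): 6 holes -> [(0, 25), (0, 26), (0, 27), (0, 28), (0, 29), (0, 30)]
Unfold 2 (reflect across h@1): 12 holes -> [(0, 25), (0, 26), (0, 27), (0, 28), (0, 29), (0, 30), (1, 25), (1, 26), (1, 27), (1, 28), (1, 29), (1, 30)]
Unfold 3 (reflect across h@2): 24 holes -> [(0, 25), (0, 26), (0, 27), (0, 28), (0, 29), (0, 30), (1, 25), (1, 26), (1, 27), (1, 28), (1, 29), (1, 30), (2, 25), (2, 26), (2, 27), (2, 28), (2, 29), (2, 30), (3, 25), (3, 26), (3, 27), (3, 28), (3, 29), (3, 30)]
Unfold 4 (reflect across v@24): 48 holes -> [(0, 17), (0, 18), (0, 19), (0, 20), (0, 21), (0, 22), (0, 25), (0, 26), (0, 27), (0, 28), (0, 29), (0, 30), (1, 17), (1, 18), (1, 19), (1, 20), (1, 21), (1, 22), (1, 25), (1, 26), (1, 27), (1, 28), (1, 29), (1, 30), (2, 17), (2, 18), (2, 19), (2, 20), (2, 21), (2, 22), (2, 25), (2, 26), (2, 27), (2, 28), (2, 29), (2, 30), (3, 17), (3, 18), (3, 19), (3, 20), (3, 21), (3, 22), (3, 25), (3, 26), (3, 27), (3, 28), (3, 29), (3, 30)]
Unfold 5 (reflect across v@16): 96 holes -> [(0, 1), (0, 2), (0, 3), (0, 4), (0, 5), (0, 6), (0, 9), (0, 10), (0, 11), (0, 12), (0, 13), (0, 14), (0, 17), (0, 18), (0, 19), (0, 20), (0, 21), (0, 22), (0, 25), (0, 26), (0, 27), (0, 28), (0, 29), (0, 30), (1, 1), (1, 2), (1, 3), (1, 4), (1, 5), (1, 6), (1, 9), (1, 10), (1, 11), (1, 12), (1, 13), (1, 14), (1, 17), (1, 18), (1, 19), (1, 20), (1, 21), (1, 22), (1, 25), (1, 26), (1, 27), (1, 28), (1, 29), (1, 30), (2, 1), (2, 2), (2, 3), (2, 4), (2, 5), (2, 6), (2, 9), (2, 10), (2, 11), (2, 12), (2, 13), (2, 14), (2, 17), (2, 18), (2, 19), (2, 20), (2, 21), (2, 22), (2, 25), (2, 26), (2, 27), (2, 28), (2, 29), (2, 30), (3, 1), (3, 2), (3, 3), (3, 4), (3, 5), (3, 6), (3, 9), (3, 10), (3, 11), (3, 12), (3, 13), (3, 14), (3, 17), (3, 18), (3, 19), (3, 20), (3, 21), (3, 22), (3, 25), (3, 26), (3, 27), (3, 28), (3, 29), (3, 30)]
Holes: [(0, 1), (0, 2), (0, 3), (0, 4), (0, 5), (0, 6), (0, 9), (0, 10), (0, 11), (0, 12), (0, 13), (0, 14), (0, 17), (0, 18), (0, 19), (0, 20), (0, 21), (0, 22), (0, 25), (0, 26), (0, 27), (0, 28), (0, 29), (0, 30), (1, 1), (1, 2), (1, 3), (1, 4), (1, 5), (1, 6), (1, 9), (1, 10), (1, 11), (1, 12), (1, 13), (1, 14), (1, 17), (1, 18), (1, 19), (1, 20), (1, 21), (1, 22), (1, 25), (1, 26), (1, 27), (1, 28), (1, 29), (1, 30), (2, 1), (2, 2), (2, 3), (2, 4), (2, 5), (2, 6), (2, 9), (2, 10), (2, 11), (2, 12), (2, 13), (2, 14), (2, 17), (2, 18), (2, 19), (2, 20), (2, 21), (2, 22), (2, 25), (2, 26), (2, 27), (2, 28), (2, 29), (2, 30), (3, 1), (3, 2), (3, 3), (3, 4), (3, 5), (3, 6), (3, 9), (3, 10), (3, 11), (3, 12), (3, 13), (3, 14), (3, 17), (3, 18), (3, 19), (3, 20), (3, 21), (3, 22), (3, 25), (3, 26), (3, 27), (3, 28), (3, 29), (3, 30)]

Answer: no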